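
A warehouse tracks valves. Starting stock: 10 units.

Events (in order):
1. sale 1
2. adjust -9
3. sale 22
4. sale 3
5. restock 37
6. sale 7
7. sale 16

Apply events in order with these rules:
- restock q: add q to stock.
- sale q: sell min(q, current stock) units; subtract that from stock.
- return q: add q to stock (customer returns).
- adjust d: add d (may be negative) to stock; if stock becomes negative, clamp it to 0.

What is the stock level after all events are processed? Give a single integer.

Answer: 14

Derivation:
Processing events:
Start: stock = 10
  Event 1 (sale 1): sell min(1,10)=1. stock: 10 - 1 = 9. total_sold = 1
  Event 2 (adjust -9): 9 + -9 = 0
  Event 3 (sale 22): sell min(22,0)=0. stock: 0 - 0 = 0. total_sold = 1
  Event 4 (sale 3): sell min(3,0)=0. stock: 0 - 0 = 0. total_sold = 1
  Event 5 (restock 37): 0 + 37 = 37
  Event 6 (sale 7): sell min(7,37)=7. stock: 37 - 7 = 30. total_sold = 8
  Event 7 (sale 16): sell min(16,30)=16. stock: 30 - 16 = 14. total_sold = 24
Final: stock = 14, total_sold = 24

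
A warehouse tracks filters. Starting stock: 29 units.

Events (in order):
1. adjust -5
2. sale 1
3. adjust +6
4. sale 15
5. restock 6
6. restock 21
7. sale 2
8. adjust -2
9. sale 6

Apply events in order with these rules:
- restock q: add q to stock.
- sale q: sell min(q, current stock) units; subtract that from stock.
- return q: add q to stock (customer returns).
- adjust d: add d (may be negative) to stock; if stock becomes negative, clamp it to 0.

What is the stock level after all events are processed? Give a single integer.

Answer: 31

Derivation:
Processing events:
Start: stock = 29
  Event 1 (adjust -5): 29 + -5 = 24
  Event 2 (sale 1): sell min(1,24)=1. stock: 24 - 1 = 23. total_sold = 1
  Event 3 (adjust +6): 23 + 6 = 29
  Event 4 (sale 15): sell min(15,29)=15. stock: 29 - 15 = 14. total_sold = 16
  Event 5 (restock 6): 14 + 6 = 20
  Event 6 (restock 21): 20 + 21 = 41
  Event 7 (sale 2): sell min(2,41)=2. stock: 41 - 2 = 39. total_sold = 18
  Event 8 (adjust -2): 39 + -2 = 37
  Event 9 (sale 6): sell min(6,37)=6. stock: 37 - 6 = 31. total_sold = 24
Final: stock = 31, total_sold = 24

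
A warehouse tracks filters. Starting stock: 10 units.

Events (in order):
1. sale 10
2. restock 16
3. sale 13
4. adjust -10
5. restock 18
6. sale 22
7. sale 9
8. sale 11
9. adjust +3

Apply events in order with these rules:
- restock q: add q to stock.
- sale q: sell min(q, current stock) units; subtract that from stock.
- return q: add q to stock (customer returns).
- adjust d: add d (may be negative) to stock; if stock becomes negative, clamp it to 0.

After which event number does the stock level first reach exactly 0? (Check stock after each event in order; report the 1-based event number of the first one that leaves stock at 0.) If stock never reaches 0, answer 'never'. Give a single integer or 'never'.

Processing events:
Start: stock = 10
  Event 1 (sale 10): sell min(10,10)=10. stock: 10 - 10 = 0. total_sold = 10
  Event 2 (restock 16): 0 + 16 = 16
  Event 3 (sale 13): sell min(13,16)=13. stock: 16 - 13 = 3. total_sold = 23
  Event 4 (adjust -10): 3 + -10 = 0 (clamped to 0)
  Event 5 (restock 18): 0 + 18 = 18
  Event 6 (sale 22): sell min(22,18)=18. stock: 18 - 18 = 0. total_sold = 41
  Event 7 (sale 9): sell min(9,0)=0. stock: 0 - 0 = 0. total_sold = 41
  Event 8 (sale 11): sell min(11,0)=0. stock: 0 - 0 = 0. total_sold = 41
  Event 9 (adjust +3): 0 + 3 = 3
Final: stock = 3, total_sold = 41

First zero at event 1.

Answer: 1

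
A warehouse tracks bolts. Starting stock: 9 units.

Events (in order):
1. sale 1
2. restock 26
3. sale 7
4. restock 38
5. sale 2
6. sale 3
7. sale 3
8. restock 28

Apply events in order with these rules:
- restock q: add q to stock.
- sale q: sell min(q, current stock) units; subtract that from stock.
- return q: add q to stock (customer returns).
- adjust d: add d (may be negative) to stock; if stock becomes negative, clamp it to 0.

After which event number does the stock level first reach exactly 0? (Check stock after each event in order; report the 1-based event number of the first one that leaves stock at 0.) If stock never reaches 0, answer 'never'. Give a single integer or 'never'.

Answer: never

Derivation:
Processing events:
Start: stock = 9
  Event 1 (sale 1): sell min(1,9)=1. stock: 9 - 1 = 8. total_sold = 1
  Event 2 (restock 26): 8 + 26 = 34
  Event 3 (sale 7): sell min(7,34)=7. stock: 34 - 7 = 27. total_sold = 8
  Event 4 (restock 38): 27 + 38 = 65
  Event 5 (sale 2): sell min(2,65)=2. stock: 65 - 2 = 63. total_sold = 10
  Event 6 (sale 3): sell min(3,63)=3. stock: 63 - 3 = 60. total_sold = 13
  Event 7 (sale 3): sell min(3,60)=3. stock: 60 - 3 = 57. total_sold = 16
  Event 8 (restock 28): 57 + 28 = 85
Final: stock = 85, total_sold = 16

Stock never reaches 0.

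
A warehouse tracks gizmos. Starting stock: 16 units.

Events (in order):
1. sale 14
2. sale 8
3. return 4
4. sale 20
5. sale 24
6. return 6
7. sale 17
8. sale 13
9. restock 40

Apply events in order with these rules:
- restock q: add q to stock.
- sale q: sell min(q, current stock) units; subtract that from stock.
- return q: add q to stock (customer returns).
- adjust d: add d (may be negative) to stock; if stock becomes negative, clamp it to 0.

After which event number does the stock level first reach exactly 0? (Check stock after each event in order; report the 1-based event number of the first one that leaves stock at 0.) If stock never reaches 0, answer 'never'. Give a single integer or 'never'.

Processing events:
Start: stock = 16
  Event 1 (sale 14): sell min(14,16)=14. stock: 16 - 14 = 2. total_sold = 14
  Event 2 (sale 8): sell min(8,2)=2. stock: 2 - 2 = 0. total_sold = 16
  Event 3 (return 4): 0 + 4 = 4
  Event 4 (sale 20): sell min(20,4)=4. stock: 4 - 4 = 0. total_sold = 20
  Event 5 (sale 24): sell min(24,0)=0. stock: 0 - 0 = 0. total_sold = 20
  Event 6 (return 6): 0 + 6 = 6
  Event 7 (sale 17): sell min(17,6)=6. stock: 6 - 6 = 0. total_sold = 26
  Event 8 (sale 13): sell min(13,0)=0. stock: 0 - 0 = 0. total_sold = 26
  Event 9 (restock 40): 0 + 40 = 40
Final: stock = 40, total_sold = 26

First zero at event 2.

Answer: 2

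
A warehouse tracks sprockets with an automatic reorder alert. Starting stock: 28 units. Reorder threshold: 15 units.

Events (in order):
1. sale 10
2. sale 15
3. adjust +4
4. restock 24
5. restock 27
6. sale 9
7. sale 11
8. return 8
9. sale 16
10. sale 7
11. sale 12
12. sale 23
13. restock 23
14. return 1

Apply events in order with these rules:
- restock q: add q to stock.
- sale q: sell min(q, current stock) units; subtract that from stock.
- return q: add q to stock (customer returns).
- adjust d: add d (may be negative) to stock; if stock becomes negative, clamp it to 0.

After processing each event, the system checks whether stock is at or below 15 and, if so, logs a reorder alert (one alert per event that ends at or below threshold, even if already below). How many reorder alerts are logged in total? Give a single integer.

Answer: 4

Derivation:
Processing events:
Start: stock = 28
  Event 1 (sale 10): sell min(10,28)=10. stock: 28 - 10 = 18. total_sold = 10
  Event 2 (sale 15): sell min(15,18)=15. stock: 18 - 15 = 3. total_sold = 25
  Event 3 (adjust +4): 3 + 4 = 7
  Event 4 (restock 24): 7 + 24 = 31
  Event 5 (restock 27): 31 + 27 = 58
  Event 6 (sale 9): sell min(9,58)=9. stock: 58 - 9 = 49. total_sold = 34
  Event 7 (sale 11): sell min(11,49)=11. stock: 49 - 11 = 38. total_sold = 45
  Event 8 (return 8): 38 + 8 = 46
  Event 9 (sale 16): sell min(16,46)=16. stock: 46 - 16 = 30. total_sold = 61
  Event 10 (sale 7): sell min(7,30)=7. stock: 30 - 7 = 23. total_sold = 68
  Event 11 (sale 12): sell min(12,23)=12. stock: 23 - 12 = 11. total_sold = 80
  Event 12 (sale 23): sell min(23,11)=11. stock: 11 - 11 = 0. total_sold = 91
  Event 13 (restock 23): 0 + 23 = 23
  Event 14 (return 1): 23 + 1 = 24
Final: stock = 24, total_sold = 91

Checking against threshold 15:
  After event 1: stock=18 > 15
  After event 2: stock=3 <= 15 -> ALERT
  After event 3: stock=7 <= 15 -> ALERT
  After event 4: stock=31 > 15
  After event 5: stock=58 > 15
  After event 6: stock=49 > 15
  After event 7: stock=38 > 15
  After event 8: stock=46 > 15
  After event 9: stock=30 > 15
  After event 10: stock=23 > 15
  After event 11: stock=11 <= 15 -> ALERT
  After event 12: stock=0 <= 15 -> ALERT
  After event 13: stock=23 > 15
  After event 14: stock=24 > 15
Alert events: [2, 3, 11, 12]. Count = 4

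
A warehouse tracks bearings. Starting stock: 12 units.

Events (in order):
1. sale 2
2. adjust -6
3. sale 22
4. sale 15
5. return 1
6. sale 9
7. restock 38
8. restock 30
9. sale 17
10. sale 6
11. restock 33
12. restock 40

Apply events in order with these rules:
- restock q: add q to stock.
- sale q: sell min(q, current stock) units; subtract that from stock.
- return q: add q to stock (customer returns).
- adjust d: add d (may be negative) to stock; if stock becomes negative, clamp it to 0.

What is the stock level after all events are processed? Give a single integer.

Answer: 118

Derivation:
Processing events:
Start: stock = 12
  Event 1 (sale 2): sell min(2,12)=2. stock: 12 - 2 = 10. total_sold = 2
  Event 2 (adjust -6): 10 + -6 = 4
  Event 3 (sale 22): sell min(22,4)=4. stock: 4 - 4 = 0. total_sold = 6
  Event 4 (sale 15): sell min(15,0)=0. stock: 0 - 0 = 0. total_sold = 6
  Event 5 (return 1): 0 + 1 = 1
  Event 6 (sale 9): sell min(9,1)=1. stock: 1 - 1 = 0. total_sold = 7
  Event 7 (restock 38): 0 + 38 = 38
  Event 8 (restock 30): 38 + 30 = 68
  Event 9 (sale 17): sell min(17,68)=17. stock: 68 - 17 = 51. total_sold = 24
  Event 10 (sale 6): sell min(6,51)=6. stock: 51 - 6 = 45. total_sold = 30
  Event 11 (restock 33): 45 + 33 = 78
  Event 12 (restock 40): 78 + 40 = 118
Final: stock = 118, total_sold = 30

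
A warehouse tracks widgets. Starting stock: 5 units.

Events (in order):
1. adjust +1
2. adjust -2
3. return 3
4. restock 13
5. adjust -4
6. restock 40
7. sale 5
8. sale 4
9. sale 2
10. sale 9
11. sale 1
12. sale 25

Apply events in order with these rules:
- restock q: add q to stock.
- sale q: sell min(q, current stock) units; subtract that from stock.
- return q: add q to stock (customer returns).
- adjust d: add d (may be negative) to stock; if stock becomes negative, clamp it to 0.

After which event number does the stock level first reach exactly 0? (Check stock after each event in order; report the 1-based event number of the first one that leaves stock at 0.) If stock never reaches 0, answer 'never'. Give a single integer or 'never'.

Answer: never

Derivation:
Processing events:
Start: stock = 5
  Event 1 (adjust +1): 5 + 1 = 6
  Event 2 (adjust -2): 6 + -2 = 4
  Event 3 (return 3): 4 + 3 = 7
  Event 4 (restock 13): 7 + 13 = 20
  Event 5 (adjust -4): 20 + -4 = 16
  Event 6 (restock 40): 16 + 40 = 56
  Event 7 (sale 5): sell min(5,56)=5. stock: 56 - 5 = 51. total_sold = 5
  Event 8 (sale 4): sell min(4,51)=4. stock: 51 - 4 = 47. total_sold = 9
  Event 9 (sale 2): sell min(2,47)=2. stock: 47 - 2 = 45. total_sold = 11
  Event 10 (sale 9): sell min(9,45)=9. stock: 45 - 9 = 36. total_sold = 20
  Event 11 (sale 1): sell min(1,36)=1. stock: 36 - 1 = 35. total_sold = 21
  Event 12 (sale 25): sell min(25,35)=25. stock: 35 - 25 = 10. total_sold = 46
Final: stock = 10, total_sold = 46

Stock never reaches 0.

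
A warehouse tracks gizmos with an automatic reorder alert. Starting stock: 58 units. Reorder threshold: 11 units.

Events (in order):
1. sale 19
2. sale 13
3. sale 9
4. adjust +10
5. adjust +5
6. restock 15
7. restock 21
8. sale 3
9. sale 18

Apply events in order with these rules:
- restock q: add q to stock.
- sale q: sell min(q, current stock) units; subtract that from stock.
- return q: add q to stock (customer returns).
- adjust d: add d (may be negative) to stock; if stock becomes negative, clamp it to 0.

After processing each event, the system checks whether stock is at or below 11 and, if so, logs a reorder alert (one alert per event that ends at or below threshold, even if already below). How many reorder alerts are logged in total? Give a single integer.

Processing events:
Start: stock = 58
  Event 1 (sale 19): sell min(19,58)=19. stock: 58 - 19 = 39. total_sold = 19
  Event 2 (sale 13): sell min(13,39)=13. stock: 39 - 13 = 26. total_sold = 32
  Event 3 (sale 9): sell min(9,26)=9. stock: 26 - 9 = 17. total_sold = 41
  Event 4 (adjust +10): 17 + 10 = 27
  Event 5 (adjust +5): 27 + 5 = 32
  Event 6 (restock 15): 32 + 15 = 47
  Event 7 (restock 21): 47 + 21 = 68
  Event 8 (sale 3): sell min(3,68)=3. stock: 68 - 3 = 65. total_sold = 44
  Event 9 (sale 18): sell min(18,65)=18. stock: 65 - 18 = 47. total_sold = 62
Final: stock = 47, total_sold = 62

Checking against threshold 11:
  After event 1: stock=39 > 11
  After event 2: stock=26 > 11
  After event 3: stock=17 > 11
  After event 4: stock=27 > 11
  After event 5: stock=32 > 11
  After event 6: stock=47 > 11
  After event 7: stock=68 > 11
  After event 8: stock=65 > 11
  After event 9: stock=47 > 11
Alert events: []. Count = 0

Answer: 0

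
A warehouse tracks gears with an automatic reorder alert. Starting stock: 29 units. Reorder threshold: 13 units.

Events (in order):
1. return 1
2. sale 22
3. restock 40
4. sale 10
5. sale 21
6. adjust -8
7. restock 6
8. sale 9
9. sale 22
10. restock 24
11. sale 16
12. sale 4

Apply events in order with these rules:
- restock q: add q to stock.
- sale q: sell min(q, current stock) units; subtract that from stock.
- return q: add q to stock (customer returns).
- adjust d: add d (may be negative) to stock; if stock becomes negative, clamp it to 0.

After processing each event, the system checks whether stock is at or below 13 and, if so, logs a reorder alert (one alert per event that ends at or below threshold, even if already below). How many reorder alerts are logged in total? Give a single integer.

Processing events:
Start: stock = 29
  Event 1 (return 1): 29 + 1 = 30
  Event 2 (sale 22): sell min(22,30)=22. stock: 30 - 22 = 8. total_sold = 22
  Event 3 (restock 40): 8 + 40 = 48
  Event 4 (sale 10): sell min(10,48)=10. stock: 48 - 10 = 38. total_sold = 32
  Event 5 (sale 21): sell min(21,38)=21. stock: 38 - 21 = 17. total_sold = 53
  Event 6 (adjust -8): 17 + -8 = 9
  Event 7 (restock 6): 9 + 6 = 15
  Event 8 (sale 9): sell min(9,15)=9. stock: 15 - 9 = 6. total_sold = 62
  Event 9 (sale 22): sell min(22,6)=6. stock: 6 - 6 = 0. total_sold = 68
  Event 10 (restock 24): 0 + 24 = 24
  Event 11 (sale 16): sell min(16,24)=16. stock: 24 - 16 = 8. total_sold = 84
  Event 12 (sale 4): sell min(4,8)=4. stock: 8 - 4 = 4. total_sold = 88
Final: stock = 4, total_sold = 88

Checking against threshold 13:
  After event 1: stock=30 > 13
  After event 2: stock=8 <= 13 -> ALERT
  After event 3: stock=48 > 13
  After event 4: stock=38 > 13
  After event 5: stock=17 > 13
  After event 6: stock=9 <= 13 -> ALERT
  After event 7: stock=15 > 13
  After event 8: stock=6 <= 13 -> ALERT
  After event 9: stock=0 <= 13 -> ALERT
  After event 10: stock=24 > 13
  After event 11: stock=8 <= 13 -> ALERT
  After event 12: stock=4 <= 13 -> ALERT
Alert events: [2, 6, 8, 9, 11, 12]. Count = 6

Answer: 6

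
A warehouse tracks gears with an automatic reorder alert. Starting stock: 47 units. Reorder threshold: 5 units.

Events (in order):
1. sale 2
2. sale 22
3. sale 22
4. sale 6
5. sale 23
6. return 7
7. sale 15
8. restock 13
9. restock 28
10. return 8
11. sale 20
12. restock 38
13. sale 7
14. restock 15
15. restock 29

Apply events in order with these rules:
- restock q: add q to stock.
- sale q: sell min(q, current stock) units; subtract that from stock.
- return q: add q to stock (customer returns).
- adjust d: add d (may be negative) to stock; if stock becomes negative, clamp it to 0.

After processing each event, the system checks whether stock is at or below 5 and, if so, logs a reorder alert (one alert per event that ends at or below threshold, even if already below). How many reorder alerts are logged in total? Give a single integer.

Processing events:
Start: stock = 47
  Event 1 (sale 2): sell min(2,47)=2. stock: 47 - 2 = 45. total_sold = 2
  Event 2 (sale 22): sell min(22,45)=22. stock: 45 - 22 = 23. total_sold = 24
  Event 3 (sale 22): sell min(22,23)=22. stock: 23 - 22 = 1. total_sold = 46
  Event 4 (sale 6): sell min(6,1)=1. stock: 1 - 1 = 0. total_sold = 47
  Event 5 (sale 23): sell min(23,0)=0. stock: 0 - 0 = 0. total_sold = 47
  Event 6 (return 7): 0 + 7 = 7
  Event 7 (sale 15): sell min(15,7)=7. stock: 7 - 7 = 0. total_sold = 54
  Event 8 (restock 13): 0 + 13 = 13
  Event 9 (restock 28): 13 + 28 = 41
  Event 10 (return 8): 41 + 8 = 49
  Event 11 (sale 20): sell min(20,49)=20. stock: 49 - 20 = 29. total_sold = 74
  Event 12 (restock 38): 29 + 38 = 67
  Event 13 (sale 7): sell min(7,67)=7. stock: 67 - 7 = 60. total_sold = 81
  Event 14 (restock 15): 60 + 15 = 75
  Event 15 (restock 29): 75 + 29 = 104
Final: stock = 104, total_sold = 81

Checking against threshold 5:
  After event 1: stock=45 > 5
  After event 2: stock=23 > 5
  After event 3: stock=1 <= 5 -> ALERT
  After event 4: stock=0 <= 5 -> ALERT
  After event 5: stock=0 <= 5 -> ALERT
  After event 6: stock=7 > 5
  After event 7: stock=0 <= 5 -> ALERT
  After event 8: stock=13 > 5
  After event 9: stock=41 > 5
  After event 10: stock=49 > 5
  After event 11: stock=29 > 5
  After event 12: stock=67 > 5
  After event 13: stock=60 > 5
  After event 14: stock=75 > 5
  After event 15: stock=104 > 5
Alert events: [3, 4, 5, 7]. Count = 4

Answer: 4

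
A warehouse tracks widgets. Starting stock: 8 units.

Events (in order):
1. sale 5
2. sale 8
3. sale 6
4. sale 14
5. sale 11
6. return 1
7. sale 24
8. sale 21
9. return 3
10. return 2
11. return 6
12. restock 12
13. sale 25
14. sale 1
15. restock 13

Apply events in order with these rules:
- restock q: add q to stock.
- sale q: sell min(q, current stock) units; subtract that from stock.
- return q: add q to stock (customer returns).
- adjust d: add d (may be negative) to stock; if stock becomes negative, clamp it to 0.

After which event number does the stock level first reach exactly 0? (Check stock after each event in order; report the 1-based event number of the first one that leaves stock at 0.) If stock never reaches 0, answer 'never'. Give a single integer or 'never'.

Processing events:
Start: stock = 8
  Event 1 (sale 5): sell min(5,8)=5. stock: 8 - 5 = 3. total_sold = 5
  Event 2 (sale 8): sell min(8,3)=3. stock: 3 - 3 = 0. total_sold = 8
  Event 3 (sale 6): sell min(6,0)=0. stock: 0 - 0 = 0. total_sold = 8
  Event 4 (sale 14): sell min(14,0)=0. stock: 0 - 0 = 0. total_sold = 8
  Event 5 (sale 11): sell min(11,0)=0. stock: 0 - 0 = 0. total_sold = 8
  Event 6 (return 1): 0 + 1 = 1
  Event 7 (sale 24): sell min(24,1)=1. stock: 1 - 1 = 0. total_sold = 9
  Event 8 (sale 21): sell min(21,0)=0. stock: 0 - 0 = 0. total_sold = 9
  Event 9 (return 3): 0 + 3 = 3
  Event 10 (return 2): 3 + 2 = 5
  Event 11 (return 6): 5 + 6 = 11
  Event 12 (restock 12): 11 + 12 = 23
  Event 13 (sale 25): sell min(25,23)=23. stock: 23 - 23 = 0. total_sold = 32
  Event 14 (sale 1): sell min(1,0)=0. stock: 0 - 0 = 0. total_sold = 32
  Event 15 (restock 13): 0 + 13 = 13
Final: stock = 13, total_sold = 32

First zero at event 2.

Answer: 2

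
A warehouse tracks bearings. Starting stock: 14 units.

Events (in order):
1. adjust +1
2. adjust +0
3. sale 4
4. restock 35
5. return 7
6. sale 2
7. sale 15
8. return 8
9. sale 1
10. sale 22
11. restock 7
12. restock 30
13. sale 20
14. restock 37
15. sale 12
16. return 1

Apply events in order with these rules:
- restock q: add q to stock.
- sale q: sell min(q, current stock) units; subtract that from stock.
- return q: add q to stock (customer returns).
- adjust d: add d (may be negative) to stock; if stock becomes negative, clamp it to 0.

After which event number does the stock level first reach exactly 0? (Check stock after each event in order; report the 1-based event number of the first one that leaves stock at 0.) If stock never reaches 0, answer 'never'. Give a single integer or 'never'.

Processing events:
Start: stock = 14
  Event 1 (adjust +1): 14 + 1 = 15
  Event 2 (adjust +0): 15 + 0 = 15
  Event 3 (sale 4): sell min(4,15)=4. stock: 15 - 4 = 11. total_sold = 4
  Event 4 (restock 35): 11 + 35 = 46
  Event 5 (return 7): 46 + 7 = 53
  Event 6 (sale 2): sell min(2,53)=2. stock: 53 - 2 = 51. total_sold = 6
  Event 7 (sale 15): sell min(15,51)=15. stock: 51 - 15 = 36. total_sold = 21
  Event 8 (return 8): 36 + 8 = 44
  Event 9 (sale 1): sell min(1,44)=1. stock: 44 - 1 = 43. total_sold = 22
  Event 10 (sale 22): sell min(22,43)=22. stock: 43 - 22 = 21. total_sold = 44
  Event 11 (restock 7): 21 + 7 = 28
  Event 12 (restock 30): 28 + 30 = 58
  Event 13 (sale 20): sell min(20,58)=20. stock: 58 - 20 = 38. total_sold = 64
  Event 14 (restock 37): 38 + 37 = 75
  Event 15 (sale 12): sell min(12,75)=12. stock: 75 - 12 = 63. total_sold = 76
  Event 16 (return 1): 63 + 1 = 64
Final: stock = 64, total_sold = 76

Stock never reaches 0.

Answer: never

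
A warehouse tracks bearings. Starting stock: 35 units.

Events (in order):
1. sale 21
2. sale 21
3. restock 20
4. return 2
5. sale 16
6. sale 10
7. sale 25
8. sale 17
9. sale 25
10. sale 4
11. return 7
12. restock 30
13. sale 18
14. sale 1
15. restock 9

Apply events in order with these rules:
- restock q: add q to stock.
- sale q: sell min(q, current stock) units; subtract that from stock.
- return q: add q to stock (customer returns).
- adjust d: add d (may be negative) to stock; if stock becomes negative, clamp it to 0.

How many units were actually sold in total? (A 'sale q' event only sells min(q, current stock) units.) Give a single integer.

Processing events:
Start: stock = 35
  Event 1 (sale 21): sell min(21,35)=21. stock: 35 - 21 = 14. total_sold = 21
  Event 2 (sale 21): sell min(21,14)=14. stock: 14 - 14 = 0. total_sold = 35
  Event 3 (restock 20): 0 + 20 = 20
  Event 4 (return 2): 20 + 2 = 22
  Event 5 (sale 16): sell min(16,22)=16. stock: 22 - 16 = 6. total_sold = 51
  Event 6 (sale 10): sell min(10,6)=6. stock: 6 - 6 = 0. total_sold = 57
  Event 7 (sale 25): sell min(25,0)=0. stock: 0 - 0 = 0. total_sold = 57
  Event 8 (sale 17): sell min(17,0)=0. stock: 0 - 0 = 0. total_sold = 57
  Event 9 (sale 25): sell min(25,0)=0. stock: 0 - 0 = 0. total_sold = 57
  Event 10 (sale 4): sell min(4,0)=0. stock: 0 - 0 = 0. total_sold = 57
  Event 11 (return 7): 0 + 7 = 7
  Event 12 (restock 30): 7 + 30 = 37
  Event 13 (sale 18): sell min(18,37)=18. stock: 37 - 18 = 19. total_sold = 75
  Event 14 (sale 1): sell min(1,19)=1. stock: 19 - 1 = 18. total_sold = 76
  Event 15 (restock 9): 18 + 9 = 27
Final: stock = 27, total_sold = 76

Answer: 76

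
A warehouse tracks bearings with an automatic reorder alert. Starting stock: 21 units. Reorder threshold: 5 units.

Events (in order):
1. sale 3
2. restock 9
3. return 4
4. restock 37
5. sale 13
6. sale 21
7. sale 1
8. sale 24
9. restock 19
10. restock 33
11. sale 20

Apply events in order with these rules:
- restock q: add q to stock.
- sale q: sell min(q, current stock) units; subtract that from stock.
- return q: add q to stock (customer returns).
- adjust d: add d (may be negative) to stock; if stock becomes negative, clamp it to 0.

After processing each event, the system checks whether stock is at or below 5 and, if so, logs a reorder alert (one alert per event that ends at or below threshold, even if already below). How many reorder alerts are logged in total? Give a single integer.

Answer: 0

Derivation:
Processing events:
Start: stock = 21
  Event 1 (sale 3): sell min(3,21)=3. stock: 21 - 3 = 18. total_sold = 3
  Event 2 (restock 9): 18 + 9 = 27
  Event 3 (return 4): 27 + 4 = 31
  Event 4 (restock 37): 31 + 37 = 68
  Event 5 (sale 13): sell min(13,68)=13. stock: 68 - 13 = 55. total_sold = 16
  Event 6 (sale 21): sell min(21,55)=21. stock: 55 - 21 = 34. total_sold = 37
  Event 7 (sale 1): sell min(1,34)=1. stock: 34 - 1 = 33. total_sold = 38
  Event 8 (sale 24): sell min(24,33)=24. stock: 33 - 24 = 9. total_sold = 62
  Event 9 (restock 19): 9 + 19 = 28
  Event 10 (restock 33): 28 + 33 = 61
  Event 11 (sale 20): sell min(20,61)=20. stock: 61 - 20 = 41. total_sold = 82
Final: stock = 41, total_sold = 82

Checking against threshold 5:
  After event 1: stock=18 > 5
  After event 2: stock=27 > 5
  After event 3: stock=31 > 5
  After event 4: stock=68 > 5
  After event 5: stock=55 > 5
  After event 6: stock=34 > 5
  After event 7: stock=33 > 5
  After event 8: stock=9 > 5
  After event 9: stock=28 > 5
  After event 10: stock=61 > 5
  After event 11: stock=41 > 5
Alert events: []. Count = 0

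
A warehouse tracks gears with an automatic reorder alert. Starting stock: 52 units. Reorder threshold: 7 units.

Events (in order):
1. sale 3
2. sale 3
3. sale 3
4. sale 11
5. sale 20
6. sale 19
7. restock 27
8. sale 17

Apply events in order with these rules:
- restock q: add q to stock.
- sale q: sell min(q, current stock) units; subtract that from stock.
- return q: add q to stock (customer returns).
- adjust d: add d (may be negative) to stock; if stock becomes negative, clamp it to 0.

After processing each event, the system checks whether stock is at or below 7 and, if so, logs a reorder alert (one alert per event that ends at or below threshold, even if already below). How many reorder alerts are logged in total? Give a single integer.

Processing events:
Start: stock = 52
  Event 1 (sale 3): sell min(3,52)=3. stock: 52 - 3 = 49. total_sold = 3
  Event 2 (sale 3): sell min(3,49)=3. stock: 49 - 3 = 46. total_sold = 6
  Event 3 (sale 3): sell min(3,46)=3. stock: 46 - 3 = 43. total_sold = 9
  Event 4 (sale 11): sell min(11,43)=11. stock: 43 - 11 = 32. total_sold = 20
  Event 5 (sale 20): sell min(20,32)=20. stock: 32 - 20 = 12. total_sold = 40
  Event 6 (sale 19): sell min(19,12)=12. stock: 12 - 12 = 0. total_sold = 52
  Event 7 (restock 27): 0 + 27 = 27
  Event 8 (sale 17): sell min(17,27)=17. stock: 27 - 17 = 10. total_sold = 69
Final: stock = 10, total_sold = 69

Checking against threshold 7:
  After event 1: stock=49 > 7
  After event 2: stock=46 > 7
  After event 3: stock=43 > 7
  After event 4: stock=32 > 7
  After event 5: stock=12 > 7
  After event 6: stock=0 <= 7 -> ALERT
  After event 7: stock=27 > 7
  After event 8: stock=10 > 7
Alert events: [6]. Count = 1

Answer: 1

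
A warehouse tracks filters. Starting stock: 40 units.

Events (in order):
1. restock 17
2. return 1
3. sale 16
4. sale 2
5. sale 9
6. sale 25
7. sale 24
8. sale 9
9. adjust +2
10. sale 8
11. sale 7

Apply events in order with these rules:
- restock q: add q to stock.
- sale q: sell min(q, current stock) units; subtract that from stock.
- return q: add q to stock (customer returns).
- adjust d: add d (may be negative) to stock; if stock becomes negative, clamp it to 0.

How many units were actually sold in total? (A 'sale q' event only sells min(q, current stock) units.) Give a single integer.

Processing events:
Start: stock = 40
  Event 1 (restock 17): 40 + 17 = 57
  Event 2 (return 1): 57 + 1 = 58
  Event 3 (sale 16): sell min(16,58)=16. stock: 58 - 16 = 42. total_sold = 16
  Event 4 (sale 2): sell min(2,42)=2. stock: 42 - 2 = 40. total_sold = 18
  Event 5 (sale 9): sell min(9,40)=9. stock: 40 - 9 = 31. total_sold = 27
  Event 6 (sale 25): sell min(25,31)=25. stock: 31 - 25 = 6. total_sold = 52
  Event 7 (sale 24): sell min(24,6)=6. stock: 6 - 6 = 0. total_sold = 58
  Event 8 (sale 9): sell min(9,0)=0. stock: 0 - 0 = 0. total_sold = 58
  Event 9 (adjust +2): 0 + 2 = 2
  Event 10 (sale 8): sell min(8,2)=2. stock: 2 - 2 = 0. total_sold = 60
  Event 11 (sale 7): sell min(7,0)=0. stock: 0 - 0 = 0. total_sold = 60
Final: stock = 0, total_sold = 60

Answer: 60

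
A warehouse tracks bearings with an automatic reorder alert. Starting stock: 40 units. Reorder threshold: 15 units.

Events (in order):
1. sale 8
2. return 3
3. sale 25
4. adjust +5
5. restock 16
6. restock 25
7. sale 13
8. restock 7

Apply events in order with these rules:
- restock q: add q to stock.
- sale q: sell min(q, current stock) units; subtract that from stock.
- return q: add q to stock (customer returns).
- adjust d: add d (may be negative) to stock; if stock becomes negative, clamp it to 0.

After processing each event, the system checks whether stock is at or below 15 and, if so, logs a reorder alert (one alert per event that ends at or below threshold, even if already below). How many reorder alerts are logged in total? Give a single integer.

Answer: 2

Derivation:
Processing events:
Start: stock = 40
  Event 1 (sale 8): sell min(8,40)=8. stock: 40 - 8 = 32. total_sold = 8
  Event 2 (return 3): 32 + 3 = 35
  Event 3 (sale 25): sell min(25,35)=25. stock: 35 - 25 = 10. total_sold = 33
  Event 4 (adjust +5): 10 + 5 = 15
  Event 5 (restock 16): 15 + 16 = 31
  Event 6 (restock 25): 31 + 25 = 56
  Event 7 (sale 13): sell min(13,56)=13. stock: 56 - 13 = 43. total_sold = 46
  Event 8 (restock 7): 43 + 7 = 50
Final: stock = 50, total_sold = 46

Checking against threshold 15:
  After event 1: stock=32 > 15
  After event 2: stock=35 > 15
  After event 3: stock=10 <= 15 -> ALERT
  After event 4: stock=15 <= 15 -> ALERT
  After event 5: stock=31 > 15
  After event 6: stock=56 > 15
  After event 7: stock=43 > 15
  After event 8: stock=50 > 15
Alert events: [3, 4]. Count = 2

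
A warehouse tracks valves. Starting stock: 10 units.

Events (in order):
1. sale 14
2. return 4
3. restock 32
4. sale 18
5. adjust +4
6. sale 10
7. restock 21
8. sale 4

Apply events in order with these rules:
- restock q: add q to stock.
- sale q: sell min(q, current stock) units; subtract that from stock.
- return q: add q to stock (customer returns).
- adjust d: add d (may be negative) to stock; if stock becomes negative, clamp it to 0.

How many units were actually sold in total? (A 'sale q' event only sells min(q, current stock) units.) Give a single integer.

Processing events:
Start: stock = 10
  Event 1 (sale 14): sell min(14,10)=10. stock: 10 - 10 = 0. total_sold = 10
  Event 2 (return 4): 0 + 4 = 4
  Event 3 (restock 32): 4 + 32 = 36
  Event 4 (sale 18): sell min(18,36)=18. stock: 36 - 18 = 18. total_sold = 28
  Event 5 (adjust +4): 18 + 4 = 22
  Event 6 (sale 10): sell min(10,22)=10. stock: 22 - 10 = 12. total_sold = 38
  Event 7 (restock 21): 12 + 21 = 33
  Event 8 (sale 4): sell min(4,33)=4. stock: 33 - 4 = 29. total_sold = 42
Final: stock = 29, total_sold = 42

Answer: 42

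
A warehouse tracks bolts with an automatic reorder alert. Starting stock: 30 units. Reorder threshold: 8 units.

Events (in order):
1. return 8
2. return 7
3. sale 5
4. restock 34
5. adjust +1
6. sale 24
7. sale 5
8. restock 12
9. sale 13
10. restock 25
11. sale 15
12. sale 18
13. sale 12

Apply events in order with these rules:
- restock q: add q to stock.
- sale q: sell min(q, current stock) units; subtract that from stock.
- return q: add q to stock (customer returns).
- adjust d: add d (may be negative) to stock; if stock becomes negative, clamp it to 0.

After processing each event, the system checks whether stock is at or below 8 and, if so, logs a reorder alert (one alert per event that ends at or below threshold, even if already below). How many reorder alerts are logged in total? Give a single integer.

Processing events:
Start: stock = 30
  Event 1 (return 8): 30 + 8 = 38
  Event 2 (return 7): 38 + 7 = 45
  Event 3 (sale 5): sell min(5,45)=5. stock: 45 - 5 = 40. total_sold = 5
  Event 4 (restock 34): 40 + 34 = 74
  Event 5 (adjust +1): 74 + 1 = 75
  Event 6 (sale 24): sell min(24,75)=24. stock: 75 - 24 = 51. total_sold = 29
  Event 7 (sale 5): sell min(5,51)=5. stock: 51 - 5 = 46. total_sold = 34
  Event 8 (restock 12): 46 + 12 = 58
  Event 9 (sale 13): sell min(13,58)=13. stock: 58 - 13 = 45. total_sold = 47
  Event 10 (restock 25): 45 + 25 = 70
  Event 11 (sale 15): sell min(15,70)=15. stock: 70 - 15 = 55. total_sold = 62
  Event 12 (sale 18): sell min(18,55)=18. stock: 55 - 18 = 37. total_sold = 80
  Event 13 (sale 12): sell min(12,37)=12. stock: 37 - 12 = 25. total_sold = 92
Final: stock = 25, total_sold = 92

Checking against threshold 8:
  After event 1: stock=38 > 8
  After event 2: stock=45 > 8
  After event 3: stock=40 > 8
  After event 4: stock=74 > 8
  After event 5: stock=75 > 8
  After event 6: stock=51 > 8
  After event 7: stock=46 > 8
  After event 8: stock=58 > 8
  After event 9: stock=45 > 8
  After event 10: stock=70 > 8
  After event 11: stock=55 > 8
  After event 12: stock=37 > 8
  After event 13: stock=25 > 8
Alert events: []. Count = 0

Answer: 0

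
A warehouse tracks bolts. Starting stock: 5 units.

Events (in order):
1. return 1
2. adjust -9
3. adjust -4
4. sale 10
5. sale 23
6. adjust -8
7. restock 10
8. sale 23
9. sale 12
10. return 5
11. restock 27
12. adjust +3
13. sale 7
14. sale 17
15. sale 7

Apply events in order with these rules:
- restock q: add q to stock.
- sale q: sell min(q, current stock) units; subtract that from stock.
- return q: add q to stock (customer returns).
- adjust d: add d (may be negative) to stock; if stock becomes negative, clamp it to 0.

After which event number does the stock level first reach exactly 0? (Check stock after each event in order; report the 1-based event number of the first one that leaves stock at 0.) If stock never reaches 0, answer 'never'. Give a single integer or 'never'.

Processing events:
Start: stock = 5
  Event 1 (return 1): 5 + 1 = 6
  Event 2 (adjust -9): 6 + -9 = 0 (clamped to 0)
  Event 3 (adjust -4): 0 + -4 = 0 (clamped to 0)
  Event 4 (sale 10): sell min(10,0)=0. stock: 0 - 0 = 0. total_sold = 0
  Event 5 (sale 23): sell min(23,0)=0. stock: 0 - 0 = 0. total_sold = 0
  Event 6 (adjust -8): 0 + -8 = 0 (clamped to 0)
  Event 7 (restock 10): 0 + 10 = 10
  Event 8 (sale 23): sell min(23,10)=10. stock: 10 - 10 = 0. total_sold = 10
  Event 9 (sale 12): sell min(12,0)=0. stock: 0 - 0 = 0. total_sold = 10
  Event 10 (return 5): 0 + 5 = 5
  Event 11 (restock 27): 5 + 27 = 32
  Event 12 (adjust +3): 32 + 3 = 35
  Event 13 (sale 7): sell min(7,35)=7. stock: 35 - 7 = 28. total_sold = 17
  Event 14 (sale 17): sell min(17,28)=17. stock: 28 - 17 = 11. total_sold = 34
  Event 15 (sale 7): sell min(7,11)=7. stock: 11 - 7 = 4. total_sold = 41
Final: stock = 4, total_sold = 41

First zero at event 2.

Answer: 2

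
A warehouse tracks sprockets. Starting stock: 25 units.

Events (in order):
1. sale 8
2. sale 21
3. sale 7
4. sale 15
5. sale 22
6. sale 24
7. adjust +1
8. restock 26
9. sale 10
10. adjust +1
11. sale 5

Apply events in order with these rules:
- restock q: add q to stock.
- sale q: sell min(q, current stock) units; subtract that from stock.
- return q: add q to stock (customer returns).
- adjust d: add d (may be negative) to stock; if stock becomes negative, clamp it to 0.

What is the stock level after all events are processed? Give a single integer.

Answer: 13

Derivation:
Processing events:
Start: stock = 25
  Event 1 (sale 8): sell min(8,25)=8. stock: 25 - 8 = 17. total_sold = 8
  Event 2 (sale 21): sell min(21,17)=17. stock: 17 - 17 = 0. total_sold = 25
  Event 3 (sale 7): sell min(7,0)=0. stock: 0 - 0 = 0. total_sold = 25
  Event 4 (sale 15): sell min(15,0)=0. stock: 0 - 0 = 0. total_sold = 25
  Event 5 (sale 22): sell min(22,0)=0. stock: 0 - 0 = 0. total_sold = 25
  Event 6 (sale 24): sell min(24,0)=0. stock: 0 - 0 = 0. total_sold = 25
  Event 7 (adjust +1): 0 + 1 = 1
  Event 8 (restock 26): 1 + 26 = 27
  Event 9 (sale 10): sell min(10,27)=10. stock: 27 - 10 = 17. total_sold = 35
  Event 10 (adjust +1): 17 + 1 = 18
  Event 11 (sale 5): sell min(5,18)=5. stock: 18 - 5 = 13. total_sold = 40
Final: stock = 13, total_sold = 40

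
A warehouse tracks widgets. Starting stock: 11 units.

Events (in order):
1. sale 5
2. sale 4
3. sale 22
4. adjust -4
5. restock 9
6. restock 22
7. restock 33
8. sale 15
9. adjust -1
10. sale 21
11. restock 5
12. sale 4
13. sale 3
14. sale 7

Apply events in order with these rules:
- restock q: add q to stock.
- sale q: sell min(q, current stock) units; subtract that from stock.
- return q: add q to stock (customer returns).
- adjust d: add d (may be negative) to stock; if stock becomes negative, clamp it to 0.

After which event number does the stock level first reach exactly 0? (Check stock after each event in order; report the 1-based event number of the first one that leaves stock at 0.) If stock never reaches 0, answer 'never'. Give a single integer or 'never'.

Processing events:
Start: stock = 11
  Event 1 (sale 5): sell min(5,11)=5. stock: 11 - 5 = 6. total_sold = 5
  Event 2 (sale 4): sell min(4,6)=4. stock: 6 - 4 = 2. total_sold = 9
  Event 3 (sale 22): sell min(22,2)=2. stock: 2 - 2 = 0. total_sold = 11
  Event 4 (adjust -4): 0 + -4 = 0 (clamped to 0)
  Event 5 (restock 9): 0 + 9 = 9
  Event 6 (restock 22): 9 + 22 = 31
  Event 7 (restock 33): 31 + 33 = 64
  Event 8 (sale 15): sell min(15,64)=15. stock: 64 - 15 = 49. total_sold = 26
  Event 9 (adjust -1): 49 + -1 = 48
  Event 10 (sale 21): sell min(21,48)=21. stock: 48 - 21 = 27. total_sold = 47
  Event 11 (restock 5): 27 + 5 = 32
  Event 12 (sale 4): sell min(4,32)=4. stock: 32 - 4 = 28. total_sold = 51
  Event 13 (sale 3): sell min(3,28)=3. stock: 28 - 3 = 25. total_sold = 54
  Event 14 (sale 7): sell min(7,25)=7. stock: 25 - 7 = 18. total_sold = 61
Final: stock = 18, total_sold = 61

First zero at event 3.

Answer: 3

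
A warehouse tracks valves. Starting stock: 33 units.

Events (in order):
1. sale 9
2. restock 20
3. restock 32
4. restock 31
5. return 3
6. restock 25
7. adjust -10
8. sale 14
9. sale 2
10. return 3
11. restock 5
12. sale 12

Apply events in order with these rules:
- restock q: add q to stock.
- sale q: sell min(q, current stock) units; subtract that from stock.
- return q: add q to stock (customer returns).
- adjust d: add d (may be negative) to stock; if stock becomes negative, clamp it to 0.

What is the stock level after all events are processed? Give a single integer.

Answer: 105

Derivation:
Processing events:
Start: stock = 33
  Event 1 (sale 9): sell min(9,33)=9. stock: 33 - 9 = 24. total_sold = 9
  Event 2 (restock 20): 24 + 20 = 44
  Event 3 (restock 32): 44 + 32 = 76
  Event 4 (restock 31): 76 + 31 = 107
  Event 5 (return 3): 107 + 3 = 110
  Event 6 (restock 25): 110 + 25 = 135
  Event 7 (adjust -10): 135 + -10 = 125
  Event 8 (sale 14): sell min(14,125)=14. stock: 125 - 14 = 111. total_sold = 23
  Event 9 (sale 2): sell min(2,111)=2. stock: 111 - 2 = 109. total_sold = 25
  Event 10 (return 3): 109 + 3 = 112
  Event 11 (restock 5): 112 + 5 = 117
  Event 12 (sale 12): sell min(12,117)=12. stock: 117 - 12 = 105. total_sold = 37
Final: stock = 105, total_sold = 37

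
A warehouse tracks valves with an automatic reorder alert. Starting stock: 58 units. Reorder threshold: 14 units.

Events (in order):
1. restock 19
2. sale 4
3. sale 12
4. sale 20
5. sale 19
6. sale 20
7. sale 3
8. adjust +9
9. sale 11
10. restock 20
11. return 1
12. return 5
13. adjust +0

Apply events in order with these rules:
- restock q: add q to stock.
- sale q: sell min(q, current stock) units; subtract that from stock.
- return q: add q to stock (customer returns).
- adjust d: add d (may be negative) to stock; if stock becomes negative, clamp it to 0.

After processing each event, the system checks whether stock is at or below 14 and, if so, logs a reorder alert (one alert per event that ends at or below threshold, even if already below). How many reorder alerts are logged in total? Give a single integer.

Processing events:
Start: stock = 58
  Event 1 (restock 19): 58 + 19 = 77
  Event 2 (sale 4): sell min(4,77)=4. stock: 77 - 4 = 73. total_sold = 4
  Event 3 (sale 12): sell min(12,73)=12. stock: 73 - 12 = 61. total_sold = 16
  Event 4 (sale 20): sell min(20,61)=20. stock: 61 - 20 = 41. total_sold = 36
  Event 5 (sale 19): sell min(19,41)=19. stock: 41 - 19 = 22. total_sold = 55
  Event 6 (sale 20): sell min(20,22)=20. stock: 22 - 20 = 2. total_sold = 75
  Event 7 (sale 3): sell min(3,2)=2. stock: 2 - 2 = 0. total_sold = 77
  Event 8 (adjust +9): 0 + 9 = 9
  Event 9 (sale 11): sell min(11,9)=9. stock: 9 - 9 = 0. total_sold = 86
  Event 10 (restock 20): 0 + 20 = 20
  Event 11 (return 1): 20 + 1 = 21
  Event 12 (return 5): 21 + 5 = 26
  Event 13 (adjust +0): 26 + 0 = 26
Final: stock = 26, total_sold = 86

Checking against threshold 14:
  After event 1: stock=77 > 14
  After event 2: stock=73 > 14
  After event 3: stock=61 > 14
  After event 4: stock=41 > 14
  After event 5: stock=22 > 14
  After event 6: stock=2 <= 14 -> ALERT
  After event 7: stock=0 <= 14 -> ALERT
  After event 8: stock=9 <= 14 -> ALERT
  After event 9: stock=0 <= 14 -> ALERT
  After event 10: stock=20 > 14
  After event 11: stock=21 > 14
  After event 12: stock=26 > 14
  After event 13: stock=26 > 14
Alert events: [6, 7, 8, 9]. Count = 4

Answer: 4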